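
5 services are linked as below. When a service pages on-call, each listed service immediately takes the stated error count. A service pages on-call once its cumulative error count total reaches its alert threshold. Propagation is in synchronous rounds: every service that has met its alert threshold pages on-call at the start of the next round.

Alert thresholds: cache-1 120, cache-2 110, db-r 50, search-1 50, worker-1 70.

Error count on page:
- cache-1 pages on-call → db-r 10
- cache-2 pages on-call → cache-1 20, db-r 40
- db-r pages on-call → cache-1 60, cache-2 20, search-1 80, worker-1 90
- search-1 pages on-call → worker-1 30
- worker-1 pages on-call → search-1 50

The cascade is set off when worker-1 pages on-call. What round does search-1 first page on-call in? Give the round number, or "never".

Round 1 — worker-1 pages on-call (initial).
  search-1: +50 → 50 ≥ 50
Round 2 — search-1 pages on-call.
No further pages.

2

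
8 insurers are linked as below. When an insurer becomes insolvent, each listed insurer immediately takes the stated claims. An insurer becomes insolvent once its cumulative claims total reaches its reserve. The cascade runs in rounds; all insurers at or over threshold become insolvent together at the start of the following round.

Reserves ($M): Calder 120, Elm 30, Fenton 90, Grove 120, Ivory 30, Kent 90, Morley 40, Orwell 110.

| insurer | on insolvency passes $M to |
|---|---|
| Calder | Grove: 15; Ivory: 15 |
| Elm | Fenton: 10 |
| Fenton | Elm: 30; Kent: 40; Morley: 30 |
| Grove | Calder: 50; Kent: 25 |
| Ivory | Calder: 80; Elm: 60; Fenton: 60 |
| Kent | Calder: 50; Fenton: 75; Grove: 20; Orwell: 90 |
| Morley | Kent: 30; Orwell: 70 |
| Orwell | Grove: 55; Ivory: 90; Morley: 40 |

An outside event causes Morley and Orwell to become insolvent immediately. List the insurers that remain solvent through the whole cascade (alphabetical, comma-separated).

Calder, Fenton, Grove, Kent

Round 1 — Morley, Orwell become insolvent (initial).
  Grove: +55 → 55 < 120
  Ivory: +90 → 90 ≥ 30
  Kent: +30 → 30 < 90
Round 2 — Ivory becomes insolvent.
  Calder: +80 → 80 < 120
  Elm: +60 → 60 ≥ 30
  Fenton: +60 → 60 < 90
Round 3 — Elm becomes insolvent.
  Fenton: +10 → 70 < 90
No further insolvencies.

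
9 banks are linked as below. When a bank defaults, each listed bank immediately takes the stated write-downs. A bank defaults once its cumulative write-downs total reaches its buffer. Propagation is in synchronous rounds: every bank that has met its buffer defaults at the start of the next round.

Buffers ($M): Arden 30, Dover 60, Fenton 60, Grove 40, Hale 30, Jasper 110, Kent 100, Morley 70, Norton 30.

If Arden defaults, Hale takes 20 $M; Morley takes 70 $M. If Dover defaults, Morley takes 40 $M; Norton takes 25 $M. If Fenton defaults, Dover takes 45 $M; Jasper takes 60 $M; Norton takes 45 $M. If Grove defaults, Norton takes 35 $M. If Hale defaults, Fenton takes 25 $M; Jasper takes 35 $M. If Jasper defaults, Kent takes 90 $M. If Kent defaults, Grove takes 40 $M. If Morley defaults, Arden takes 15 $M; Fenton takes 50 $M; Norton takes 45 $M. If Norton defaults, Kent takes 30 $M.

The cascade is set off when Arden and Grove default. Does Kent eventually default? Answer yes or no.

no

Round 1 — Arden, Grove default (initial).
  Hale: +20 → 20 < 30
  Morley: +70 → 70 ≥ 70
  Norton: +35 → 35 ≥ 30
Round 2 — Morley, Norton default.
  Fenton: +50 → 50 < 60
  Kent: +30 → 30 < 100
No further defaults.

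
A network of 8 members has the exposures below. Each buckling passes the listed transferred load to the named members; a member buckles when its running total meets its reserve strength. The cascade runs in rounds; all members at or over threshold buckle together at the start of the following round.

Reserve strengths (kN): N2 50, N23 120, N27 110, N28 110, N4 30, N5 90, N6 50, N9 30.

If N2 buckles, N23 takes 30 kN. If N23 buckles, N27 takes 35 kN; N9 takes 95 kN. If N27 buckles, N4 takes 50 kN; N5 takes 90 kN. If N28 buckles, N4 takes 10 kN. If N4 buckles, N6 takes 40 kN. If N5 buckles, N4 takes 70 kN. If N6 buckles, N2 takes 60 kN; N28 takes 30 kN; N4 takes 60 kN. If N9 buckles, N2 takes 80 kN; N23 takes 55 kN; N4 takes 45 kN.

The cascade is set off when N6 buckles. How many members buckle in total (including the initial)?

3

Round 1 — N6 buckles (initial).
  N2: +60 → 60 ≥ 50
  N28: +30 → 30 < 110
  N4: +60 → 60 ≥ 30
Round 2 — N2, N4 buckle.
  N23: +30 → 30 < 120
No further bucklings.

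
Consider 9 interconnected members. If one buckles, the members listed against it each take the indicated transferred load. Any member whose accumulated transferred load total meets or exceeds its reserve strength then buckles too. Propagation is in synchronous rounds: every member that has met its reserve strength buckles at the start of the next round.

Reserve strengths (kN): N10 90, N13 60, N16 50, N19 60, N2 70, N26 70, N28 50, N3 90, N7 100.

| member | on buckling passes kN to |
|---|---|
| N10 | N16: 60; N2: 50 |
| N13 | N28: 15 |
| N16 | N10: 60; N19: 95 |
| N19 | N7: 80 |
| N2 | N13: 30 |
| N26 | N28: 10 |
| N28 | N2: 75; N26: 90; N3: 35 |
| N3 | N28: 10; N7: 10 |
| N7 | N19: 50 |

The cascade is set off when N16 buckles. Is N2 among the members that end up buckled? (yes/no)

no

Round 1 — N16 buckles (initial).
  N10: +60 → 60 < 90
  N19: +95 → 95 ≥ 60
Round 2 — N19 buckles.
  N7: +80 → 80 < 100
No further bucklings.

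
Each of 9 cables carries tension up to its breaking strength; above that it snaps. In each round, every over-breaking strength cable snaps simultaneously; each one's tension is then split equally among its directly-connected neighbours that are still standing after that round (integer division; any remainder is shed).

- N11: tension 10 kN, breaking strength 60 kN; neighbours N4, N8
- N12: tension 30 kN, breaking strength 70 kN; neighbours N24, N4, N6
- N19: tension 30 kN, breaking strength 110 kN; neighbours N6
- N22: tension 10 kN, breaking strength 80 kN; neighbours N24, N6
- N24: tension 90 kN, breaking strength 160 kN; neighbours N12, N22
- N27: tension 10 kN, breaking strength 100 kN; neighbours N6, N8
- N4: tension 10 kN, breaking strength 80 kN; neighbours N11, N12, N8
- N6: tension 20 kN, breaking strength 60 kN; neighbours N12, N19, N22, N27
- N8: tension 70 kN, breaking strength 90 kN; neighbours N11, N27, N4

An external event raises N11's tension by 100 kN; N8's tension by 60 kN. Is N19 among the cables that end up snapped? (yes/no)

no

Round 1 — N11 at 110 > 60; N8 at 130 > 90. N11, N8 snap.
  N11 sheds 110 kN to N4: 110 each.
    N4: 10+110 = 120 > 80
  N8 sheds 130 kN to N27, N4: 65 each.
    N27: 10+65 = 75 ≤ 100
    N4: 120+65 = 185 > 80
Round 2 — N4 snaps.
  N4 sheds 185 kN to N12: 185 each.
    N12: 30+185 = 215 > 70
Round 3 — N12 snaps.
  N12 sheds 215 kN to N24, N6: 107 each (1 lost).
    N24: 90+107 = 197 > 160
    N6: 20+107 = 127 > 60
Round 4 — N24, N6 snap.
  N24 sheds 197 kN to N22: 197 each.
    N22: 10+197 = 207 > 80
  N6 sheds 127 kN to N19, N22, N27: 42 each (1 lost).
    N19: 30+42 = 72 ≤ 110
    N22: 207+42 = 249 > 80
    N27: 75+42 = 117 > 100
Round 5 — N22, N27 snap.
  N22 sheds 249 kN: no online neighbours, lost.
  N27 sheds 117 kN: no online neighbours, lost.
No further breaks.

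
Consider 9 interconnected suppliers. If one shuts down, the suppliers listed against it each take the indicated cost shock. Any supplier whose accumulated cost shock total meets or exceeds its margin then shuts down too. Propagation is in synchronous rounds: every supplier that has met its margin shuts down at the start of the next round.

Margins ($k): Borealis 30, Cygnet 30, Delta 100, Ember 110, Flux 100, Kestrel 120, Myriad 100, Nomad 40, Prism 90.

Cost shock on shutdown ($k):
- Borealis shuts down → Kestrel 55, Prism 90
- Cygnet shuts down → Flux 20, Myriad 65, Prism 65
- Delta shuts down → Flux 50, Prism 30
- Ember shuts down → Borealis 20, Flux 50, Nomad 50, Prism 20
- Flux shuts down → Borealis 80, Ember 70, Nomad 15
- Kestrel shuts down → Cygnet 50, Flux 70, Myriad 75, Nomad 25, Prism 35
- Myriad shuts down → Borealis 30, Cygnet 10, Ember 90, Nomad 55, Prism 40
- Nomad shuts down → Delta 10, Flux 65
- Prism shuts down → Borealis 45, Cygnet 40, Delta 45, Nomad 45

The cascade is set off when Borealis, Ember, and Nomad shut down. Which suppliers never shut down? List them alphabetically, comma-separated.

Delta, Kestrel, Myriad

Round 1 — Borealis, Ember, Nomad shut down (initial).
  Delta: +10 → 10 < 100
  Flux: +50+65 → 115 ≥ 100
  Kestrel: +55 → 55 < 120
  Prism: +90+20 → 110 ≥ 90
Round 2 — Flux, Prism shut down.
  Cygnet: +40 → 40 ≥ 30
  Delta: +45 → 55 < 100
Round 3 — Cygnet shuts down.
  Myriad: +65 → 65 < 100
No further shutdowns.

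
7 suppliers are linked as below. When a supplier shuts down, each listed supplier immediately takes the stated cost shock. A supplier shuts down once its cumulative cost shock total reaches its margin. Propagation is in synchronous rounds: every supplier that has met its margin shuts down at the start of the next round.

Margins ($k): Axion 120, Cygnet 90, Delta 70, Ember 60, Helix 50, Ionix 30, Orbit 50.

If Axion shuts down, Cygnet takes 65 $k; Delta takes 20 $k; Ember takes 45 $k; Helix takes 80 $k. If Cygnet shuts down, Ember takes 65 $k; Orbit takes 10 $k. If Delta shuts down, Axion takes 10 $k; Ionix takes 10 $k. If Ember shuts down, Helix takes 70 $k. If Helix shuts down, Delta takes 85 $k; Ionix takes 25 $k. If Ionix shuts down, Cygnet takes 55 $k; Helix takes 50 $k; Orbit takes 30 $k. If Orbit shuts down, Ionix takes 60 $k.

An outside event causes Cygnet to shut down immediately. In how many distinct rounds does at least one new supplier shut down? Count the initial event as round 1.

5

Round 1 — Cygnet shuts down (initial).
  Ember: +65 → 65 ≥ 60
  Orbit: +10 → 10 < 50
Round 2 — Ember shuts down.
  Helix: +70 → 70 ≥ 50
Round 3 — Helix shuts down.
  Delta: +85 → 85 ≥ 70
  Ionix: +25 → 25 < 30
Round 4 — Delta shuts down.
  Axion: +10 → 10 < 120
  Ionix: +10 → 35 ≥ 30
Round 5 — Ionix shuts down.
  Orbit: +30 → 40 < 50
No further shutdowns.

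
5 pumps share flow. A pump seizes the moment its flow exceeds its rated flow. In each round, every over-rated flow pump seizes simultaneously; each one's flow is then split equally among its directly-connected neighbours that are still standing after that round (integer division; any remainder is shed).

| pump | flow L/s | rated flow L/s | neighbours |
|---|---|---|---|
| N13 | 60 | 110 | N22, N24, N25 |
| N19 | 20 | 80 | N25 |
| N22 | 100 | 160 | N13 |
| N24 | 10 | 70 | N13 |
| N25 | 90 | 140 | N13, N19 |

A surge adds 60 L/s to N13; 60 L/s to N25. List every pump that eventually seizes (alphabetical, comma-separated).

N13, N19, N25

Round 1 — N13 at 120 > 110; N25 at 150 > 140. N13, N25 seize.
  N13 sheds 120 L/s to N22, N24: 60 each.
    N22: 100+60 = 160 ≤ 160
    N24: 10+60 = 70 ≤ 70
  N25 sheds 150 L/s to N19: 150 each.
    N19: 20+150 = 170 > 80
Round 2 — N19 seizes.
  N19 sheds 170 L/s: no online neighbours, lost.
No further seizures.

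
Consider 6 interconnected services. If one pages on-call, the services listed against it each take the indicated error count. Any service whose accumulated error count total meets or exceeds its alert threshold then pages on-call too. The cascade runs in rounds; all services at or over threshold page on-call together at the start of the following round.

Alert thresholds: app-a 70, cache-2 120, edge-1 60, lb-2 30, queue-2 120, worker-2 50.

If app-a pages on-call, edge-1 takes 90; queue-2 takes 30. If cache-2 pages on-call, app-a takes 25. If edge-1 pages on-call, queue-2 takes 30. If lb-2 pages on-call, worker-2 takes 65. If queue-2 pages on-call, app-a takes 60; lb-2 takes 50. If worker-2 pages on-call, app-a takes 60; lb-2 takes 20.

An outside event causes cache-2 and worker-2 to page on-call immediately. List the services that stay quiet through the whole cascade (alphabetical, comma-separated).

lb-2, queue-2

Round 1 — cache-2, worker-2 page on-call (initial).
  app-a: +25+60 → 85 ≥ 70
  lb-2: +20 → 20 < 30
Round 2 — app-a pages on-call.
  edge-1: +90 → 90 ≥ 60
  queue-2: +30 → 30 < 120
Round 3 — edge-1 pages on-call.
  queue-2: +30 → 60 < 120
No further pages.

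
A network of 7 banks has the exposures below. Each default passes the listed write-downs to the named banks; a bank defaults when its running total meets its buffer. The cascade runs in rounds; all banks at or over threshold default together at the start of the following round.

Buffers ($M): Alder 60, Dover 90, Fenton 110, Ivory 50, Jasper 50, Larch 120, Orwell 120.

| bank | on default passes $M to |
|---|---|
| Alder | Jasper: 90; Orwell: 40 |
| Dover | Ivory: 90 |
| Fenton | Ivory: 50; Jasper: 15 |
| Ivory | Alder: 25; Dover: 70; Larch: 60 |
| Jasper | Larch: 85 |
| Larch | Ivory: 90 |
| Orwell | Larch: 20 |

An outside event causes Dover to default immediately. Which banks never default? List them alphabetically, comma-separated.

Alder, Fenton, Jasper, Larch, Orwell

Round 1 — Dover defaults (initial).
  Ivory: +90 → 90 ≥ 50
Round 2 — Ivory defaults.
  Alder: +25 → 25 < 60
  Larch: +60 → 60 < 120
No further defaults.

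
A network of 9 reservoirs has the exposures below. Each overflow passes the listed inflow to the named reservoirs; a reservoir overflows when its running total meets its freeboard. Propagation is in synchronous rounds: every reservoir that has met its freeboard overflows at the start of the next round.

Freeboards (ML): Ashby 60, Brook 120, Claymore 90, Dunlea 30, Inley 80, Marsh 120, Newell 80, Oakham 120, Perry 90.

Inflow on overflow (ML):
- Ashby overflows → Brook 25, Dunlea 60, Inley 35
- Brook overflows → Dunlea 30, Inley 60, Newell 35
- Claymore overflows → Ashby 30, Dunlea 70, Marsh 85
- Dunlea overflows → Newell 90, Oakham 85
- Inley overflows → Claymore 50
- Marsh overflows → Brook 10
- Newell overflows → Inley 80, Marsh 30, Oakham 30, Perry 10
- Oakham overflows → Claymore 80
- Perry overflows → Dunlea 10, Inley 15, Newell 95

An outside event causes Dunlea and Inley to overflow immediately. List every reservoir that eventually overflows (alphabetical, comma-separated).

Dunlea, Inley, Newell

Round 1 — Dunlea, Inley overflow (initial).
  Claymore: +50 → 50 < 90
  Newell: +90 → 90 ≥ 80
  Oakham: +85 → 85 < 120
Round 2 — Newell overflows.
  Marsh: +30 → 30 < 120
  Oakham: +30 → 115 < 120
  Perry: +10 → 10 < 90
No further overflows.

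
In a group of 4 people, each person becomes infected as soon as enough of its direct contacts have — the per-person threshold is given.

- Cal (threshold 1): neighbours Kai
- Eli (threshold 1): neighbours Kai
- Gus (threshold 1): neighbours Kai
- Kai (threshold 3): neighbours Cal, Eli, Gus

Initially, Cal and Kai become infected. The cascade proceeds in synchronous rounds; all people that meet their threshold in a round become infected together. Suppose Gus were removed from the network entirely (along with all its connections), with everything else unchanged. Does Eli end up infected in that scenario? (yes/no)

yes

With Gus removed:
Round 1 — Cal, Kai become infected (initial).
Round 2 — checking thresholds:
  Eli: 1 of 1 neighbours ≥ 1, becomes infected.
Round 3 — no new infections; cascade stops.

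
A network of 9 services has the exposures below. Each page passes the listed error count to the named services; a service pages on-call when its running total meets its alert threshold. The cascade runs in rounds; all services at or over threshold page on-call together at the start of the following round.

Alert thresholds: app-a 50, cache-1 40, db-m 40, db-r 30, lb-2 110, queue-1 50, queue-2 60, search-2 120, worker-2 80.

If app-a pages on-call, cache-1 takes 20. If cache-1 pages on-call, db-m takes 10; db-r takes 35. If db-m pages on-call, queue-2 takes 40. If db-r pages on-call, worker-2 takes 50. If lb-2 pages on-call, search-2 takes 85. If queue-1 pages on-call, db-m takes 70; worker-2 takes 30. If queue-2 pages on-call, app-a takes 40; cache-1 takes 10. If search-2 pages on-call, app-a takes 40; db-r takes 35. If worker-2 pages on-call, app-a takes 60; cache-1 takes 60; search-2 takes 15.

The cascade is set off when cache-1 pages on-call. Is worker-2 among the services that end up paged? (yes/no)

no

Round 1 — cache-1 pages on-call (initial).
  db-m: +10 → 10 < 40
  db-r: +35 → 35 ≥ 30
Round 2 — db-r pages on-call.
  worker-2: +50 → 50 < 80
No further pages.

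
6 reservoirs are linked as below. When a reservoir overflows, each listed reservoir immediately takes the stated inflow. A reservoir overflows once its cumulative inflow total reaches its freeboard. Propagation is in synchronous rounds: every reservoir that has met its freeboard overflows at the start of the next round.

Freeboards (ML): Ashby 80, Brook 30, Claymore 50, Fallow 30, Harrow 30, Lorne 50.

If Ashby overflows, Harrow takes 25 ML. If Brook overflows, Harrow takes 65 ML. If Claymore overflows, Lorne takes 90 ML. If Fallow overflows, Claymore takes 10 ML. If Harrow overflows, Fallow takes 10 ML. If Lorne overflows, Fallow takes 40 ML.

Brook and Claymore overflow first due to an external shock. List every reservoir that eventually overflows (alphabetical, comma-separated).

Brook, Claymore, Fallow, Harrow, Lorne

Round 1 — Brook, Claymore overflow (initial).
  Harrow: +65 → 65 ≥ 30
  Lorne: +90 → 90 ≥ 50
Round 2 — Harrow, Lorne overflow.
  Fallow: +10+40 → 50 ≥ 30
Round 3 — Fallow overflows.
No further overflows.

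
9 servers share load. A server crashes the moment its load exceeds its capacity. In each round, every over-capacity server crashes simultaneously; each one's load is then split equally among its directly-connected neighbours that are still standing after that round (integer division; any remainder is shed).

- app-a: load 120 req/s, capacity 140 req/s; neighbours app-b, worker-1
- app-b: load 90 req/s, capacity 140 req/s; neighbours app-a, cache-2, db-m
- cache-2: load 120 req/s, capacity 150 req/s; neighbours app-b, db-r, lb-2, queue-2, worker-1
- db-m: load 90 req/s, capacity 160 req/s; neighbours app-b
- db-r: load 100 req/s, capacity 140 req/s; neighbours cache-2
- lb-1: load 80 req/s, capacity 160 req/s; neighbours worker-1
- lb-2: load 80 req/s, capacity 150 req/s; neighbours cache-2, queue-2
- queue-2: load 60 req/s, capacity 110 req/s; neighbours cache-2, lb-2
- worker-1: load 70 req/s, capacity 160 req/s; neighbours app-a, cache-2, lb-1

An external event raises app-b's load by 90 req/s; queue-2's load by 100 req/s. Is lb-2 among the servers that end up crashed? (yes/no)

yes

Round 1 — app-b at 180 > 140; queue-2 at 160 > 110. app-b, queue-2 crash.
  app-b sheds 180 req/s to app-a, cache-2, db-m: 60 each.
    app-a: 120+60 = 180 > 140
    cache-2: 120+60 = 180 > 150
    db-m: 90+60 = 150 ≤ 160
  queue-2 sheds 160 req/s to cache-2, lb-2: 80 each.
    cache-2: 180+80 = 260 > 150
    lb-2: 80+80 = 160 > 150
Round 2 — app-a, cache-2, lb-2 crash.
  app-a sheds 180 req/s to worker-1: 180 each.
    worker-1: 70+180 = 250 > 160
  cache-2 sheds 260 req/s to db-r, worker-1: 130 each.
    db-r: 100+130 = 230 > 140
    worker-1: 250+130 = 380 > 160
  lb-2 sheds 160 req/s: no online neighbours, lost.
Round 3 — db-r, worker-1 crash.
  db-r sheds 230 req/s: no online neighbours, lost.
  worker-1 sheds 380 req/s to lb-1: 380 each.
    lb-1: 80+380 = 460 > 160
Round 4 — lb-1 crashes.
  lb-1 sheds 460 req/s: no online neighbours, lost.
No further crashes.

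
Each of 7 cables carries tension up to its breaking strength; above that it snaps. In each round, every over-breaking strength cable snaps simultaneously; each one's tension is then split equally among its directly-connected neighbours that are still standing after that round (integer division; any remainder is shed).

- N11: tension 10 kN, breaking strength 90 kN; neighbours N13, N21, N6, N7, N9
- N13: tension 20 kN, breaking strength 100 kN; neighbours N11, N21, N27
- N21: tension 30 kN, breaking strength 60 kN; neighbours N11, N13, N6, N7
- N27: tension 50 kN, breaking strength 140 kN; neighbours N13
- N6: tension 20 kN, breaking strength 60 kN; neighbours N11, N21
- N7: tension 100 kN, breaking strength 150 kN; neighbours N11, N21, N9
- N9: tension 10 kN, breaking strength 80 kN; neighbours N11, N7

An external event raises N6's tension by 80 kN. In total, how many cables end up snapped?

Round 1 — N6 at 100 > 60. N6 snaps.
  N6 sheds 100 kN to N11, N21: 50 each.
    N11: 10+50 = 60 ≤ 90
    N21: 30+50 = 80 > 60
Round 2 — N21 snaps.
  N21 sheds 80 kN to N11, N13, N7: 26 each (2 lost).
    N11: 60+26 = 86 ≤ 90
    N13: 20+26 = 46 ≤ 100
    N7: 100+26 = 126 ≤ 150
No further breaks.

2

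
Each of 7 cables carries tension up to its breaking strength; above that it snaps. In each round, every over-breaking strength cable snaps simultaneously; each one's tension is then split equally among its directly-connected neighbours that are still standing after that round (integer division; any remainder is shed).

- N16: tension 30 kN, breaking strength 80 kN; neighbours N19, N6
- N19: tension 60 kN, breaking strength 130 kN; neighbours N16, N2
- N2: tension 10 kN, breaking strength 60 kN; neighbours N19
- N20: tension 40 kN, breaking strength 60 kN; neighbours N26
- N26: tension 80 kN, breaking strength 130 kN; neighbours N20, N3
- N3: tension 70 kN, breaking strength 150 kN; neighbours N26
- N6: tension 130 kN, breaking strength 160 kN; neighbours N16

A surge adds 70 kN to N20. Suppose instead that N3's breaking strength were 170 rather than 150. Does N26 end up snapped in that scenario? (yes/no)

With N3's breaking strength at 170:
Round 1 — N20 at 110 > 60. N20 snaps.
  N20 sheds 110 kN to N26: 110 each.
    N26: 80+110 = 190 > 130
Round 2 — N26 snaps.
  N26 sheds 190 kN to N3: 190 each.
    N3: 70+190 = 260 > 170
Round 3 — N3 snaps.
  N3 sheds 260 kN: no online neighbours, lost.
No further breaks.

yes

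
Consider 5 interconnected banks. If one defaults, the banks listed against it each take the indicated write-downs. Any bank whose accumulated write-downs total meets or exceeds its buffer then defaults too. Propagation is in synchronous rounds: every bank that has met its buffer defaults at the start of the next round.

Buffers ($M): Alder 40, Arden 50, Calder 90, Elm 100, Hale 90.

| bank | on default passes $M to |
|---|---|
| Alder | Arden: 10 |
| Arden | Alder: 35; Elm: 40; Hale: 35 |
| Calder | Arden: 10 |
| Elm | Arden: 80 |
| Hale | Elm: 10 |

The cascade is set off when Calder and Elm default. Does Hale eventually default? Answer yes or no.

no

Round 1 — Calder, Elm default (initial).
  Arden: +10+80 → 90 ≥ 50
Round 2 — Arden defaults.
  Alder: +35 → 35 < 40
  Hale: +35 → 35 < 90
No further defaults.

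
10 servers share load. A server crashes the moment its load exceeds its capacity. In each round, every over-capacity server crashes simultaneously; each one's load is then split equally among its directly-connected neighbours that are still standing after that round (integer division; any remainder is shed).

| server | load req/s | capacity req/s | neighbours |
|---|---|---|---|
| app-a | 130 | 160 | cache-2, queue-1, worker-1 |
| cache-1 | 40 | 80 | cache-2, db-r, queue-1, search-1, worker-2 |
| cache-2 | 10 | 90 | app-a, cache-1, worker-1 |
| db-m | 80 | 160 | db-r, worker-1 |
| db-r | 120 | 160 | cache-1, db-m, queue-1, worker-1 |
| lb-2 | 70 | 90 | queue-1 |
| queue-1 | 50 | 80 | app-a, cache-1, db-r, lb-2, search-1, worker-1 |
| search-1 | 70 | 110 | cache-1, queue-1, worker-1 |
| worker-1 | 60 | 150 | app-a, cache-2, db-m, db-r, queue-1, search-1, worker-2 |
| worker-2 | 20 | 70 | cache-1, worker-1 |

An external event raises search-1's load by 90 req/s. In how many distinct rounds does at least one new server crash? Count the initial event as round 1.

Round 1 — search-1 at 160 > 110. search-1 crashes.
  search-1 sheds 160 req/s to cache-1, queue-1, worker-1: 53 each (1 lost).
    cache-1: 40+53 = 93 > 80
    queue-1: 50+53 = 103 > 80
    worker-1: 60+53 = 113 ≤ 150
Round 2 — cache-1, queue-1 crash.
  cache-1 sheds 93 req/s to cache-2, db-r, worker-2: 31 each.
    cache-2: 10+31 = 41 ≤ 90
    db-r: 120+31 = 151 ≤ 160
    worker-2: 20+31 = 51 ≤ 70
  queue-1 sheds 103 req/s to app-a, db-r, lb-2, worker-1: 25 each (3 lost).
    app-a: 130+25 = 155 ≤ 160
    db-r: 151+25 = 176 > 160
    lb-2: 70+25 = 95 > 90
    worker-1: 113+25 = 138 ≤ 150
Round 3 — db-r, lb-2 crash.
  db-r sheds 176 req/s to db-m, worker-1: 88 each.
    db-m: 80+88 = 168 > 160
    worker-1: 138+88 = 226 > 150
  lb-2 sheds 95 req/s: no online neighbours, lost.
Round 4 — db-m, worker-1 crash.
  db-m sheds 168 req/s: no online neighbours, lost.
  worker-1 sheds 226 req/s to app-a, cache-2, worker-2: 75 each (1 lost).
    app-a: 155+75 = 230 > 160
    cache-2: 41+75 = 116 > 90
    worker-2: 51+75 = 126 > 70
Round 5 — app-a, cache-2, worker-2 crash.
  app-a sheds 230 req/s: no online neighbours, lost.
  cache-2 sheds 116 req/s: no online neighbours, lost.
  worker-2 sheds 126 req/s: no online neighbours, lost.
No further crashes.

5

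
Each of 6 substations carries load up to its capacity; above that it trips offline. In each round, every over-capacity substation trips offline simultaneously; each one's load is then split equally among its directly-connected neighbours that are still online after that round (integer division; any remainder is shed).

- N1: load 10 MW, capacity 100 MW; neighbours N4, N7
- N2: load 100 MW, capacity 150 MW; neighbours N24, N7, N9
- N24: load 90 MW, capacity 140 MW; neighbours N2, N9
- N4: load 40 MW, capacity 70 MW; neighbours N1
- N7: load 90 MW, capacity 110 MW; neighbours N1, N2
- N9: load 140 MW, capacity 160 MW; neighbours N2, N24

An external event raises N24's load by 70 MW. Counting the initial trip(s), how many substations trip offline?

6

Round 1 — N24 at 160 > 140. N24 trips offline.
  N24 sheds 160 MW to N2, N9: 80 each.
    N2: 100+80 = 180 > 150
    N9: 140+80 = 220 > 160
Round 2 — N2, N9 trip offline.
  N2 sheds 180 MW to N7: 180 each.
    N7: 90+180 = 270 > 110
  N9 sheds 220 MW: no online neighbours, lost.
Round 3 — N7 trips offline.
  N7 sheds 270 MW to N1: 270 each.
    N1: 10+270 = 280 > 100
Round 4 — N1 trips offline.
  N1 sheds 280 MW to N4: 280 each.
    N4: 40+280 = 320 > 70
Round 5 — N4 trips offline.
  N4 sheds 320 MW: no online neighbours, lost.
No further trips.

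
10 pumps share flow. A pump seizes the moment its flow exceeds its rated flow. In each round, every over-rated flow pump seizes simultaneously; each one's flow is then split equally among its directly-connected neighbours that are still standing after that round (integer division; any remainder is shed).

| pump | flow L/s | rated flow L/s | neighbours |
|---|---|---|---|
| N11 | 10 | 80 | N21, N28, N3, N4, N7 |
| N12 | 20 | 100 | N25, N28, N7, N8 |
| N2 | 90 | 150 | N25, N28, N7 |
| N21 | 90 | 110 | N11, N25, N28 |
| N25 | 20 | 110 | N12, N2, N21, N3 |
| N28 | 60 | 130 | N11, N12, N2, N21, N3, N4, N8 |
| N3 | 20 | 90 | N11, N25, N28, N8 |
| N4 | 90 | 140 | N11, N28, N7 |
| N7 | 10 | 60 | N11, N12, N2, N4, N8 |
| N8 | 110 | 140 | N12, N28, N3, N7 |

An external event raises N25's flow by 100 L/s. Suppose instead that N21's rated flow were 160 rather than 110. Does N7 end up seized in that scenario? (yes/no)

With N21's rated flow at 160:
Round 1 — N25 at 120 > 110. N25 seizes.
  N25 sheds 120 L/s to N12, N2, N21, N3: 30 each.
    N12: 20+30 = 50 ≤ 100
    N2: 90+30 = 120 ≤ 150
    N21: 90+30 = 120 ≤ 160
    N3: 20+30 = 50 ≤ 90
No further seizures.

no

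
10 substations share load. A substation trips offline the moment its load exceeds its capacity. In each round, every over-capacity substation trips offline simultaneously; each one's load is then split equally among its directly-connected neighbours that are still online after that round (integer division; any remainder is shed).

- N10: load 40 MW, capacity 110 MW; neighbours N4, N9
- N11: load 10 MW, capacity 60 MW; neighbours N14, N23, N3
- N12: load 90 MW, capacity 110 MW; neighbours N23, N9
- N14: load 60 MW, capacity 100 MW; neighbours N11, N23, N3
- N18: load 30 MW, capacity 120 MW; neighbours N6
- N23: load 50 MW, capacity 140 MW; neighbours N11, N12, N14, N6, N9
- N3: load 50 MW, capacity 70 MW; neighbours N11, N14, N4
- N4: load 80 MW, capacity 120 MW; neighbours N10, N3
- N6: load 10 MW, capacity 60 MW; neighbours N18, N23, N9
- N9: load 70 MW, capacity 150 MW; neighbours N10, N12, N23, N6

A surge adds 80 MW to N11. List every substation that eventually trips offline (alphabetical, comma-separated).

Round 1 — N11 at 90 > 60. N11 trips offline.
  N11 sheds 90 MW to N14, N23, N3: 30 each.
    N14: 60+30 = 90 ≤ 100
    N23: 50+30 = 80 ≤ 140
    N3: 50+30 = 80 > 70
Round 2 — N3 trips offline.
  N3 sheds 80 MW to N14, N4: 40 each.
    N14: 90+40 = 130 > 100
    N4: 80+40 = 120 ≤ 120
Round 3 — N14 trips offline.
  N14 sheds 130 MW to N23: 130 each.
    N23: 80+130 = 210 > 140
Round 4 — N23 trips offline.
  N23 sheds 210 MW to N12, N6, N9: 70 each.
    N12: 90+70 = 160 > 110
    N6: 10+70 = 80 > 60
    N9: 70+70 = 140 ≤ 150
Round 5 — N12, N6 trip offline.
  N12 sheds 160 MW to N9: 160 each.
    N9: 140+160 = 300 > 150
  N6 sheds 80 MW to N18, N9: 40 each.
    N18: 30+40 = 70 ≤ 120
    N9: 300+40 = 340 > 150
Round 6 — N9 trips offline.
  N9 sheds 340 MW to N10: 340 each.
    N10: 40+340 = 380 > 110
Round 7 — N10 trips offline.
  N10 sheds 380 MW to N4: 380 each.
    N4: 120+380 = 500 > 120
Round 8 — N4 trips offline.
  N4 sheds 500 MW: no online neighbours, lost.
No further trips.

N10, N11, N12, N14, N23, N3, N4, N6, N9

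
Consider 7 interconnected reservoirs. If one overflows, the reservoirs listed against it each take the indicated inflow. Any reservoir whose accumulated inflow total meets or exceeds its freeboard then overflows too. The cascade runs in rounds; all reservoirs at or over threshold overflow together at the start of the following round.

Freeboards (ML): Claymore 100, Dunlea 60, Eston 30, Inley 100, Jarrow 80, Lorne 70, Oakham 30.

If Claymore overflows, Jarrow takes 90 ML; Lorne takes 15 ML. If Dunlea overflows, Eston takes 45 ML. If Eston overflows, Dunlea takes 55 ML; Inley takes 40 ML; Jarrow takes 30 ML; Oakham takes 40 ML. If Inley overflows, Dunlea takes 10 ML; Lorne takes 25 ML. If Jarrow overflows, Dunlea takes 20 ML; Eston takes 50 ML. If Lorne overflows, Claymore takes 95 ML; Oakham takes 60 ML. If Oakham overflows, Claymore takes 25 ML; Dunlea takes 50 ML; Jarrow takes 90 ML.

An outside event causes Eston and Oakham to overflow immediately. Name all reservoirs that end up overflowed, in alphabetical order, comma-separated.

Round 1 — Eston, Oakham overflow (initial).
  Claymore: +25 → 25 < 100
  Dunlea: +55+50 → 105 ≥ 60
  Inley: +40 → 40 < 100
  Jarrow: +30+90 → 120 ≥ 80
Round 2 — Dunlea, Jarrow overflow.
No further overflows.

Dunlea, Eston, Jarrow, Oakham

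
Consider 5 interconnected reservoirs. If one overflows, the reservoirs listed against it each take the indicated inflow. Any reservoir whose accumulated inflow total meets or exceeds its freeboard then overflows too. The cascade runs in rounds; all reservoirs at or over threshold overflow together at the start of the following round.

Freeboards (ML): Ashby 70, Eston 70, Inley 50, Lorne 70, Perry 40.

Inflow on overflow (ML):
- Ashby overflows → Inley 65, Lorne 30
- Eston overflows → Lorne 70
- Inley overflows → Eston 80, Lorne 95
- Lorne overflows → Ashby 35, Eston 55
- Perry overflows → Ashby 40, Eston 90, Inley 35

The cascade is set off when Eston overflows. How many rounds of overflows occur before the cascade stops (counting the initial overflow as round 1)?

Round 1 — Eston overflows (initial).
  Lorne: +70 → 70 ≥ 70
Round 2 — Lorne overflows.
  Ashby: +35 → 35 < 70
No further overflows.

2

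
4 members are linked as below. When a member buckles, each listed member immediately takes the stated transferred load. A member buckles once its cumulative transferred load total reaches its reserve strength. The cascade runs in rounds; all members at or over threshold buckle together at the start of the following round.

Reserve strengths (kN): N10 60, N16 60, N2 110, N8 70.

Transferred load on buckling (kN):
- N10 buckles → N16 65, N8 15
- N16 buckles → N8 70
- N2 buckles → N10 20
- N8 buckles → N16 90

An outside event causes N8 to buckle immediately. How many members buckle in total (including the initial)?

2

Round 1 — N8 buckles (initial).
  N16: +90 → 90 ≥ 60
Round 2 — N16 buckles.
No further bucklings.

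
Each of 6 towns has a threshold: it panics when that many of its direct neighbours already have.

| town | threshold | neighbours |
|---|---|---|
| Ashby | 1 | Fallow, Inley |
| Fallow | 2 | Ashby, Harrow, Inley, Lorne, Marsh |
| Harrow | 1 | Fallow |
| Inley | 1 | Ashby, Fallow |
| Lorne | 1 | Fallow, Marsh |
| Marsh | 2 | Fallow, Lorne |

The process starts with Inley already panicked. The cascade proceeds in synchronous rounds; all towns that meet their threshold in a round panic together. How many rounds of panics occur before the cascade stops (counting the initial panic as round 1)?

Round 1 — Inley panics (initial).
Round 2 — checking thresholds:
  Ashby: 1 of 2 neighbours ≥ 1, panics.
  Fallow: 1 of 5 neighbours < 2, not yet.
Round 3 — checking thresholds:
  Fallow: 2 of 5 neighbours ≥ 2, panics.
Round 4 — checking thresholds:
  Harrow: 1 of 1 neighbours ≥ 1, panics.
  Lorne: 1 of 2 neighbours ≥ 1, panics.
  Marsh: 1 of 2 neighbours < 2, not yet.
Round 5 — checking thresholds:
  Marsh: 2 of 2 neighbours ≥ 2, panics.
Round 6 — no new panics; cascade stops.

5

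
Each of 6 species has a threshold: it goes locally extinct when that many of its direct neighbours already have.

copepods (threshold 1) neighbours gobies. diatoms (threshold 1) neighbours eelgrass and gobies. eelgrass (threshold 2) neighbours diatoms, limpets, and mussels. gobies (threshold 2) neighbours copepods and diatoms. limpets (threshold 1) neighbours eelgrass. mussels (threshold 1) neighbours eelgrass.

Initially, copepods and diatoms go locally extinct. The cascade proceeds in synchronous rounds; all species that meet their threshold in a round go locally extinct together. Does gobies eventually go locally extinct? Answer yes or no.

yes

Round 1 — copepods, diatoms go locally extinct (initial).
Round 2 — checking thresholds:
  eelgrass: 1 of 3 neighbours < 2, not yet.
  gobies: 2 of 2 neighbours ≥ 2, goes locally extinct.
Round 3 — no new extinctions; cascade stops.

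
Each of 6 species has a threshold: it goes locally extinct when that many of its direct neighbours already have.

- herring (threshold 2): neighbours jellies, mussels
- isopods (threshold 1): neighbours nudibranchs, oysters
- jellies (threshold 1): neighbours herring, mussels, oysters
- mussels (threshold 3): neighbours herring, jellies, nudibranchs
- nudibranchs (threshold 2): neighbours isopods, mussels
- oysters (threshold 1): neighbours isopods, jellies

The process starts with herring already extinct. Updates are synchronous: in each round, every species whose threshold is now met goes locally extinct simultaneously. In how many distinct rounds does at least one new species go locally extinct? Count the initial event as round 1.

Round 1 — herring goes locally extinct (initial).
Round 2 — checking thresholds:
  jellies: 1 of 3 neighbours ≥ 1, goes locally extinct.
  mussels: 1 of 3 neighbours < 3, not yet.
Round 3 — checking thresholds:
  mussels: 2 of 3 neighbours < 3, not yet.
  oysters: 1 of 2 neighbours ≥ 1, goes locally extinct.
Round 4 — checking thresholds:
  isopods: 1 of 2 neighbours ≥ 1, goes locally extinct.
  mussels: 2 of 3 neighbours < 3, not yet.
Round 5 — no new extinctions; cascade stops.

4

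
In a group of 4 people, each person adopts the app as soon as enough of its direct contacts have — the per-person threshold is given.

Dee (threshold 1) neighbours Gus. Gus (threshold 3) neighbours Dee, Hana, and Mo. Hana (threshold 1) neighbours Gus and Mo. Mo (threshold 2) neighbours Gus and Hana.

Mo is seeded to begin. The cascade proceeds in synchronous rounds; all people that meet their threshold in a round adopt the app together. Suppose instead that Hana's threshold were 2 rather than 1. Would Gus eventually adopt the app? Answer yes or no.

no

With Hana's threshold at 2:
Round 1 — Mo adopts the app (initial).
Round 2 — no new adoptions; cascade stops.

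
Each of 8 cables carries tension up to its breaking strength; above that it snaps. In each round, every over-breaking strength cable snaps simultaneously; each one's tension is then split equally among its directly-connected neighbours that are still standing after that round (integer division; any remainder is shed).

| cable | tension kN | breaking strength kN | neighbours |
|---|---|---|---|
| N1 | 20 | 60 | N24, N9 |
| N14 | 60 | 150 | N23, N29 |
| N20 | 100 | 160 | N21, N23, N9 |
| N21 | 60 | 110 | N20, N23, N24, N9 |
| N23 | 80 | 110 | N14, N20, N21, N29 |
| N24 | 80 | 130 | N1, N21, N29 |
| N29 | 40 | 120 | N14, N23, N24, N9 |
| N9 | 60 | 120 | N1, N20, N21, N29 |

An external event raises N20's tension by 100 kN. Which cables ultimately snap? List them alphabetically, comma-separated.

N1, N14, N20, N21, N23, N24, N29, N9

Round 1 — N20 at 200 > 160. N20 snaps.
  N20 sheds 200 kN to N21, N23, N9: 66 each (2 lost).
    N21: 60+66 = 126 > 110
    N23: 80+66 = 146 > 110
    N9: 60+66 = 126 > 120
Round 2 — N21, N23, N9 snap.
  N21 sheds 126 kN to N24: 126 each.
    N24: 80+126 = 206 > 130
  N23 sheds 146 kN to N14, N29: 73 each.
    N14: 60+73 = 133 ≤ 150
    N29: 40+73 = 113 ≤ 120
  N9 sheds 126 kN to N1, N29: 63 each.
    N1: 20+63 = 83 > 60
    N29: 113+63 = 176 > 120
Round 3 — N1, N24, N29 snap.
  N1 sheds 83 kN: no online neighbours, lost.
  N24 sheds 206 kN: no online neighbours, lost.
  N29 sheds 176 kN to N14: 176 each.
    N14: 133+176 = 309 > 150
Round 4 — N14 snaps.
  N14 sheds 309 kN: no online neighbours, lost.
No further breaks.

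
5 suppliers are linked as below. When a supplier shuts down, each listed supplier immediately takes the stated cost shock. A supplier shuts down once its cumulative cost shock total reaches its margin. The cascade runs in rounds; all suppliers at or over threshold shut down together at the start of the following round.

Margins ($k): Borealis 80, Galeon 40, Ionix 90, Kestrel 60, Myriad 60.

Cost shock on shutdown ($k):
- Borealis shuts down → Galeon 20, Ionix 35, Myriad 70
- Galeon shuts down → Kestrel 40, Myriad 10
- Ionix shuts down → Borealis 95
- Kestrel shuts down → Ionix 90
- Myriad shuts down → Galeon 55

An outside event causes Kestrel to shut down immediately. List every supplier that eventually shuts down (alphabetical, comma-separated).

Borealis, Galeon, Ionix, Kestrel, Myriad

Round 1 — Kestrel shuts down (initial).
  Ionix: +90 → 90 ≥ 90
Round 2 — Ionix shuts down.
  Borealis: +95 → 95 ≥ 80
Round 3 — Borealis shuts down.
  Galeon: +20 → 20 < 40
  Myriad: +70 → 70 ≥ 60
Round 4 — Myriad shuts down.
  Galeon: +55 → 75 ≥ 40
Round 5 — Galeon shuts down.
No further shutdowns.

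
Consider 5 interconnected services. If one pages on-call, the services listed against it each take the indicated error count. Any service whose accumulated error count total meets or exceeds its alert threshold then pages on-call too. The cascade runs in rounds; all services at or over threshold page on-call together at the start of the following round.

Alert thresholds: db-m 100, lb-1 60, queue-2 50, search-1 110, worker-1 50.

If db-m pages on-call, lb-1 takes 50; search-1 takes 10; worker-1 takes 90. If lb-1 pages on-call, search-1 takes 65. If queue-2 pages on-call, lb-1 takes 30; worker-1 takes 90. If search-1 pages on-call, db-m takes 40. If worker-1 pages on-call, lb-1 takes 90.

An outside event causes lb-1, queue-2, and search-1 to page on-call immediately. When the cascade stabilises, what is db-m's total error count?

Round 1 — lb-1, queue-2, search-1 page on-call (initial).
  db-m: +40 → 40 < 100
  worker-1: +90 → 90 ≥ 50
Round 2 — worker-1 pages on-call.
No further pages.

40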